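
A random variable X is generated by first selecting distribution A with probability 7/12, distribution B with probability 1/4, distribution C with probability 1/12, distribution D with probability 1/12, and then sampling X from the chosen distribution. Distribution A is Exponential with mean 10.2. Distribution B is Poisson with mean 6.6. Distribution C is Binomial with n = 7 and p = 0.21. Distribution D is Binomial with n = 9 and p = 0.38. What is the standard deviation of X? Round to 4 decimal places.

8.4397

Per component, A: μ=10.2, E[X²]=208.08; B: μ=6.6, E[X²]=50.16; C: μ=1.47, E[X²]=3.3222; D: μ=3.42, E[X²]=13.8168.
E[X] = 0.583333·10.2 + 0.25·6.6 + 0.0833333·1.47 + 0.0833333·3.42 = 8.0075.
E[X²] = 0.583333·208.08 + 0.25·50.16 + 0.0833333·3.3222 + 0.0833333·13.8168 = 135.348.
Var(X) = E[X²] − (E[X])² = 135.348 − 64.1201 = 71.2282.
SD(X) = √71.2282 = 8.43968.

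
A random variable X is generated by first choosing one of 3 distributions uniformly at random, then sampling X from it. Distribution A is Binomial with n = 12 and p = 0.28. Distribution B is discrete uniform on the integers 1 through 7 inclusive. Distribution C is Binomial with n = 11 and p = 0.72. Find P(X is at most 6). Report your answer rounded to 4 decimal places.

Conditional on each component, P(X ≤ 6): A: 0.97332; B: 0.857143; C: 0.168468.
By total probability, P(X ≤ 6) = 0.333333·0.97332 + 0.333333·0.857143 + 0.333333·0.168468 = 0.66631.

0.6663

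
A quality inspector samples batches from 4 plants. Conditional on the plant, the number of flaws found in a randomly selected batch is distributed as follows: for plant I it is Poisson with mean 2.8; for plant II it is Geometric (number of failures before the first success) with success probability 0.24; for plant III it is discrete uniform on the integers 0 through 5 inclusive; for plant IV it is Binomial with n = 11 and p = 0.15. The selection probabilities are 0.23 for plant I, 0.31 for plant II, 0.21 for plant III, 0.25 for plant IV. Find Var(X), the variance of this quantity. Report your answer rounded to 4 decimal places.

Per component, I: μ=2.8, E[X²]=10.64; II: μ=3.16667, E[X²]=23.2222; III: μ=2.5, E[X²]=9.16667; IV: μ=1.65, E[X²]=4.125.
E[X] = 0.23·2.8 + 0.31·3.16667 + 0.21·2.5 + 0.25·1.65 = 2.56317.
E[X²] = 0.23·10.64 + 0.31·23.2222 + 0.21·9.16667 + 0.25·4.125 = 12.6023.
Var(X) = E[X²] − (E[X])² = 12.6023 − 6.56982 = 6.03252.

6.0325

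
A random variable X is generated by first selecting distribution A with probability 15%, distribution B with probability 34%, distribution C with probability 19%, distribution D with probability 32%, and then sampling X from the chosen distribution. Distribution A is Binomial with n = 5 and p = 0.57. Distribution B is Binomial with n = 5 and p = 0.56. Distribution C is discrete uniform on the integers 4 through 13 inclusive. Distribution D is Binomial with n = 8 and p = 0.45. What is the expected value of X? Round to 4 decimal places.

Component means — A: 2.85; B: 2.8; C: 8.5; D: 3.6.
E[X] = 0.15·2.85 + 0.34·2.8 + 0.19·8.5 + 0.32·3.6 = 4.1465.

4.1465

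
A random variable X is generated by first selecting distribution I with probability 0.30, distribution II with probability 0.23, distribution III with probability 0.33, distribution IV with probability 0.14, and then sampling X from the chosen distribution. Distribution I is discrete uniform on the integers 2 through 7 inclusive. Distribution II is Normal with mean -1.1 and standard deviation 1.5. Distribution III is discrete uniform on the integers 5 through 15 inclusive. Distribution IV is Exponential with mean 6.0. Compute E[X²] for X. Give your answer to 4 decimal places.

54.1258

For each component E[X²] = Var + (mean)², giving I: 23.1667; II: 3.46; III: 110; IV: 72.
Overall E[X²] = 0.3·23.1667 + 0.23·3.46 + 0.33·110 + 0.14·72 = 54.1258.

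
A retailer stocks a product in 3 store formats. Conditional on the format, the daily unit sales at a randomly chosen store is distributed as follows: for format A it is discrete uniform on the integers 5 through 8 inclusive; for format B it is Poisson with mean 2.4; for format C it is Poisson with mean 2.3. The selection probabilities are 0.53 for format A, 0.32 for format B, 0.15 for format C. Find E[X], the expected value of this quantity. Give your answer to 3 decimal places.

Component means — A: 6.5; B: 2.4; C: 2.3.
E[X] = 0.53·6.5 + 0.32·2.4 + 0.15·2.3 = 4.558.

4.558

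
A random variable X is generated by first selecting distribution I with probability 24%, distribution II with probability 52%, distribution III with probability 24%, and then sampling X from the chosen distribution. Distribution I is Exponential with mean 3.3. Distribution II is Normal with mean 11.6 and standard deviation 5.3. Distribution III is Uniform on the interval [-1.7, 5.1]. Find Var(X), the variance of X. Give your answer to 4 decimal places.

Per component, I: μ=3.3, E[X²]=21.78; II: μ=11.6, E[X²]=162.65; III: μ=1.7, E[X²]=6.74333.
E[X] = 0.24·3.3 + 0.52·11.6 + 0.24·1.7 = 7.232.
E[X²] = 0.24·21.78 + 0.52·162.65 + 0.24·6.74333 = 91.4236.
Var(X) = E[X²] − (E[X])² = 91.4236 − 52.3018 = 39.1218.

39.1218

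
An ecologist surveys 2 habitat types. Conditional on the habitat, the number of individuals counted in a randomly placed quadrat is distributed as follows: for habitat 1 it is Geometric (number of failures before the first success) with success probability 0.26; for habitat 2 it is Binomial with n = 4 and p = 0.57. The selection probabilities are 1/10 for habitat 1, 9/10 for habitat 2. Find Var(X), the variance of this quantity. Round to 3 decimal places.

2.006

Per component, 1: μ=2.84615, E[X²]=19.0473; 2: μ=2.28, E[X²]=6.1788.
E[X] = 0.1·2.84615 + 0.9·2.28 = 2.33662.
E[X²] = 0.1·19.0473 + 0.9·6.1788 = 7.46565.
Var(X) = E[X²] − (E[X])² = 7.46565 − 5.45977 = 2.00588.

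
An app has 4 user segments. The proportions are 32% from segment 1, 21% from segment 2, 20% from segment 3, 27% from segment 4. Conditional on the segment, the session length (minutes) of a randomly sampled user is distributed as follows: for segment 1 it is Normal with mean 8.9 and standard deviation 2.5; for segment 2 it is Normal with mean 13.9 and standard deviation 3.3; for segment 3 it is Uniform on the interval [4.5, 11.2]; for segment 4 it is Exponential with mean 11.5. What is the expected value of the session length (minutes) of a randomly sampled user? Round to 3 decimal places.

10.442

Component means — 1: 8.9; 2: 13.9; 3: 7.85; 4: 11.5.
E[X] = 0.32·8.9 + 0.21·13.9 + 0.2·7.85 + 0.27·11.5 = 10.442.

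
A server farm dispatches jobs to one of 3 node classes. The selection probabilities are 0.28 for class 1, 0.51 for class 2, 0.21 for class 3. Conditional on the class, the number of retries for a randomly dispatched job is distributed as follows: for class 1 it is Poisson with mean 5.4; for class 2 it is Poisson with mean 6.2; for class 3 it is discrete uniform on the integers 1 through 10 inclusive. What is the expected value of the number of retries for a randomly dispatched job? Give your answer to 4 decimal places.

5.8290

Component means — 1: 5.4; 2: 6.2; 3: 5.5.
E[X] = 0.28·5.4 + 0.51·6.2 + 0.21·5.5 = 5.829.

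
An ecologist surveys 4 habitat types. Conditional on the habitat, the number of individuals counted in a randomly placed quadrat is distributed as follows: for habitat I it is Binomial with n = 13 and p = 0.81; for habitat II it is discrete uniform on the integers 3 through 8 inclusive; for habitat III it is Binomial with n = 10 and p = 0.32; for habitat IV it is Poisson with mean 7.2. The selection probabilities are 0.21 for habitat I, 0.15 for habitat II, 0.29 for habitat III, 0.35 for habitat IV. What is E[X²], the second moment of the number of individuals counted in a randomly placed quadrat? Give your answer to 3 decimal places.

52.945

For each component E[X²] = Var + (mean)², giving I: 112.882; II: 33.1667; III: 12.416; IV: 59.04.
Overall E[X²] = 0.21·112.882 + 0.15·33.1667 + 0.29·12.416 + 0.35·59.04 = 52.9448.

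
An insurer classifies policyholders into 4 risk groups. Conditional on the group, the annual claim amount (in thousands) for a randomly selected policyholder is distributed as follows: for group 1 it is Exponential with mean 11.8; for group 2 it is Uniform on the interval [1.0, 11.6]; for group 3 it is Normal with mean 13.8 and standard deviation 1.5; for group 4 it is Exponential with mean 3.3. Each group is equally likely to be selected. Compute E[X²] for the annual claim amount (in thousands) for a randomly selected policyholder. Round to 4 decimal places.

135.5008

For each component E[X²] = Var + (mean)², giving 1: 278.48; 2: 49.0533; 3: 192.69; 4: 21.78.
Overall E[X²] = 0.25·278.48 + 0.25·49.0533 + 0.25·192.69 + 0.25·21.78 = 135.501.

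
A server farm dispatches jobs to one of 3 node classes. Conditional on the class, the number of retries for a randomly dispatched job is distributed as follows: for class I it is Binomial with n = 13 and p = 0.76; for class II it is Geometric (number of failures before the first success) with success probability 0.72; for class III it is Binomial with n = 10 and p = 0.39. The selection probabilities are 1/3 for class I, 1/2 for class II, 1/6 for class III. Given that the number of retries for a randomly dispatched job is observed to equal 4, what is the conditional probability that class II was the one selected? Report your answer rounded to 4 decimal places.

0.0501

Likelihoods P(X=4 | ·): I: 0.000630176; II: 0.00442552; III: 0.250298.
Posterior ∝ prior × likelihood. Numerator for II: 0.5·0.00442552 = 0.00221276.
Normalizing constant: 0.333333·0.000630176 + 0.5·0.00442552 + 0.166667·0.250298 = 0.0441391.
P(II | observation) = 0.00221276 / 0.0441391 = 0.0501316.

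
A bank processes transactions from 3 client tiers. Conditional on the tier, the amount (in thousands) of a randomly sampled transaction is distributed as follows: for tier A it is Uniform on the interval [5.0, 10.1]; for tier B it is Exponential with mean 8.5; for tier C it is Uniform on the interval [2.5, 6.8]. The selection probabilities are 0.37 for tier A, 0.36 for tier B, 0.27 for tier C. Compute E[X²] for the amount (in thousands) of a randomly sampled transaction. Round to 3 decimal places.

80.167

For each component E[X²] = Var + (mean)², giving A: 59.17; B: 144.5; C: 23.1633.
Overall E[X²] = 0.37·59.17 + 0.36·144.5 + 0.27·23.1633 = 80.167.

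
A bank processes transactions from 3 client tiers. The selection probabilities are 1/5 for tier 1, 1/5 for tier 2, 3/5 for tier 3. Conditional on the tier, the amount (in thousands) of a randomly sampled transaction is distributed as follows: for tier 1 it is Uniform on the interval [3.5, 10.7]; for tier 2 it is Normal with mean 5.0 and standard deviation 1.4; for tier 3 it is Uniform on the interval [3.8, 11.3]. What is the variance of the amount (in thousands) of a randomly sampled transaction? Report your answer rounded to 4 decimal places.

Per component, 1: μ=7.1, E[X²]=54.73; 2: μ=5, E[X²]=26.96; 3: μ=7.55, E[X²]=61.69.
E[X] = 0.2·7.1 + 0.2·5 + 0.6·7.55 = 6.95.
E[X²] = 0.2·54.73 + 0.2·26.96 + 0.6·61.69 = 53.352.
Var(X) = E[X²] − (E[X])² = 53.352 − 48.3025 = 5.0495.

5.0495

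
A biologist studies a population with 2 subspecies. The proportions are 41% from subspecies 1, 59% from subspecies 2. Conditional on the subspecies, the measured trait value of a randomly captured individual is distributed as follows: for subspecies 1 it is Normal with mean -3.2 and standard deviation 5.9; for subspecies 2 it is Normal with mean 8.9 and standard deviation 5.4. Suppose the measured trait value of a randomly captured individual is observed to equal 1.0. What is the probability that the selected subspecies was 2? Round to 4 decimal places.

Likelihoods f(1.0 | ·): 1: 0.052483; 2: 0.0253375.
Posterior ∝ prior × likelihood. Numerator for 2: 0.59·0.0253375 = 0.0149492.
Normalizing constant: 0.41·0.052483 + 0.59·0.0253375 = 0.0364672.
P(2 | observation) = 0.0149492 / 0.0364672 = 0.409935.

0.4099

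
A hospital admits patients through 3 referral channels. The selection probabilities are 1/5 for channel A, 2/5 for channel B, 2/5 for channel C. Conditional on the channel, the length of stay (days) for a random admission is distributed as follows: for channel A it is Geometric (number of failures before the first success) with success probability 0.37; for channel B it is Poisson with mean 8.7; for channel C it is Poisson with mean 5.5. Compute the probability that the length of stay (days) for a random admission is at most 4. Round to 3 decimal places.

0.350

Conditional on each channel, P(X ≤ 4): A: 0.900756; B: 0.0659685; C: 0.357518.
By total probability, P(X ≤ 4) = 0.2·0.900756 + 0.4·0.0659685 + 0.4·0.357518 = 0.349546.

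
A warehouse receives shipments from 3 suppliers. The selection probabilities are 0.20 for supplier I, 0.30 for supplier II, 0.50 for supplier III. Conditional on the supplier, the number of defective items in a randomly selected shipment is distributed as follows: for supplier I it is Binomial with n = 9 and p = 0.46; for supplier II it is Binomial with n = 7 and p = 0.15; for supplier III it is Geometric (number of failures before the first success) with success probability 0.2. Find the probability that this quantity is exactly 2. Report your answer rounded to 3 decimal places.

Conditional on each supplier, P(X = 2): I: 0.101994; II: 0.209651; III: 0.128.
By total probability, P(X = 2) = 0.2·0.101994 + 0.3·0.209651 + 0.5·0.128 = 0.147294.

0.147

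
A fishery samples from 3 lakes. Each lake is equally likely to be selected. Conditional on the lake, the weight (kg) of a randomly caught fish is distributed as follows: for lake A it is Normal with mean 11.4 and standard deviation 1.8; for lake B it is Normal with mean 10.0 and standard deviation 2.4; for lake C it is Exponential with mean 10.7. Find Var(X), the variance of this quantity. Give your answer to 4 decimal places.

Per component, A: μ=11.4, E[X²]=133.2; B: μ=10, E[X²]=105.76; C: μ=10.7, E[X²]=228.98.
E[X] = 0.333333·11.4 + 0.333333·10 + 0.333333·10.7 = 10.7.
E[X²] = 0.333333·133.2 + 0.333333·105.76 + 0.333333·228.98 = 155.98.
Var(X) = E[X²] − (E[X])² = 155.98 − 114.49 = 41.49.

41.4900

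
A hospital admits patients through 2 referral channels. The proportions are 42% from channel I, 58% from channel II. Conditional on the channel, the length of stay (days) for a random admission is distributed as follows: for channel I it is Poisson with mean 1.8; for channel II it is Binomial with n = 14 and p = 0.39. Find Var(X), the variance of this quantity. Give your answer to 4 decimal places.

5.9509

Per component, I: μ=1.8, E[X²]=5.04; II: μ=5.46, E[X²]=33.1422.
E[X] = 0.42·1.8 + 0.58·5.46 = 3.9228.
E[X²] = 0.42·5.04 + 0.58·33.1422 = 21.3393.
Var(X) = E[X²] − (E[X])² = 21.3393 − 15.3884 = 5.95092.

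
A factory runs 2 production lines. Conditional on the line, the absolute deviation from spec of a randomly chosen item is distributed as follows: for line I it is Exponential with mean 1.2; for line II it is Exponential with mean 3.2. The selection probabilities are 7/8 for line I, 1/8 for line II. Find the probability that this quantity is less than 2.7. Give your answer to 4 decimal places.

0.8540

Conditional on each line, P(X < 2.7): I: 0.894601; II: 0.569905.
By total probability, P(X < 2.7) = 0.875·0.894601 + 0.125·0.569905 = 0.854014.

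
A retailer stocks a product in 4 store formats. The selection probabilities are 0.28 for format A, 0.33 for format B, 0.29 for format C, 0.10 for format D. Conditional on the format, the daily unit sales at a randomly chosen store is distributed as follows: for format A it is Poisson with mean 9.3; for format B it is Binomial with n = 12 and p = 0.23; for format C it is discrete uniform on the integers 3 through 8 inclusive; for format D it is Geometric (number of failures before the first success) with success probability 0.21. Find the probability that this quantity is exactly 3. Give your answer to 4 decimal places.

0.1462

Conditional on each format, P(X = 3): A: 0.0122563; B: 0.254696; C: 0.166667; D: 0.103538.
By total probability, P(X = 3) = 0.28·0.0122563 + 0.33·0.254696 + 0.29·0.166667 + 0.1·0.103538 = 0.146169.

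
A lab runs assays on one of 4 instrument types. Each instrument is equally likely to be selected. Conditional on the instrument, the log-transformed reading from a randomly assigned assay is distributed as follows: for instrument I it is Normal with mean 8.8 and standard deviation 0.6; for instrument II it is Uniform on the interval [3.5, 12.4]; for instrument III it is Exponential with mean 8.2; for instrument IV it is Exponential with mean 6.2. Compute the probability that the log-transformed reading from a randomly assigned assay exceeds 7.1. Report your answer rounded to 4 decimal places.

Conditional on each instrument, P(X > 7.1): I: 0.997697; II: 0.595506; III: 0.420692; IV: 0.318173.
By total probability, P(X > 7.1) = 0.25·0.997697 + 0.25·0.595506 + 0.25·0.420692 + 0.25·0.318173 = 0.583017.

0.5830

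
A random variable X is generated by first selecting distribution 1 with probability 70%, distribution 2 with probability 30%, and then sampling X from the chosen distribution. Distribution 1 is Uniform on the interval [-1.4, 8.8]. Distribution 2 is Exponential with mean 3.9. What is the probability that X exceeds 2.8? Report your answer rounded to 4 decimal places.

0.5581

Conditional on each component, P(X > 2.8): 1: 0.588235; 2: 0.487752.
By total probability, P(X > 2.8) = 0.7·0.588235 + 0.3·0.487752 = 0.55809.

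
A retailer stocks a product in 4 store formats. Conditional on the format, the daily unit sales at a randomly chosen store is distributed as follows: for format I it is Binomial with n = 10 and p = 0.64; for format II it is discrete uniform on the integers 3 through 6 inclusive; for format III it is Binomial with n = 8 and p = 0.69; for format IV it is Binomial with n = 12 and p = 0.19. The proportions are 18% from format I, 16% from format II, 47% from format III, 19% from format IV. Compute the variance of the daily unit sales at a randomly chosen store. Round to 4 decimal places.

3.6854

Per component, I: μ=6.4, E[X²]=43.264; II: μ=4.5, E[X²]=21.5; III: μ=5.52, E[X²]=32.1816; IV: μ=2.28, E[X²]=7.0452.
E[X] = 0.18·6.4 + 0.16·4.5 + 0.47·5.52 + 0.19·2.28 = 4.8996.
E[X²] = 0.18·43.264 + 0.16·21.5 + 0.47·32.1816 + 0.19·7.0452 = 27.6915.
Var(X) = E[X²] − (E[X])² = 27.6915 − 24.0061 = 3.68538.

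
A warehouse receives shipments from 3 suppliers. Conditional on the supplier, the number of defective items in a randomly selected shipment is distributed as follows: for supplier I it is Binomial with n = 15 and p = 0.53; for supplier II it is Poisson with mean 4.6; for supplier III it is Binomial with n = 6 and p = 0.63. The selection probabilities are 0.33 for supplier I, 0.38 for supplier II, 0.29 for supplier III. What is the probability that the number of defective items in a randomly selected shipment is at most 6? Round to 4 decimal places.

0.6756

Conditional on each supplier, P(X ≤ 6): I: 0.226528; II: 0.818029; III: 1.
By total probability, P(X ≤ 6) = 0.33·0.226528 + 0.38·0.818029 + 0.29·1 = 0.675605.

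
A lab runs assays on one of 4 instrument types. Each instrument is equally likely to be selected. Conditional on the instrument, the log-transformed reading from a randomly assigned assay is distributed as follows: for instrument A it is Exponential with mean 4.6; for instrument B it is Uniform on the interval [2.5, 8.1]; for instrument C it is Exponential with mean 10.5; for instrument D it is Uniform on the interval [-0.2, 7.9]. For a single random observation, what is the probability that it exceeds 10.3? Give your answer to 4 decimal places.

0.1204

Conditional on each instrument, P(X > 10.3): A: 0.106551; B: 0; C: 0.374954; D: 0.
By total probability, P(X > 10.3) = 0.25·0.106551 + 0.25·0 + 0.25·0.374954 + 0.25·0 = 0.120376.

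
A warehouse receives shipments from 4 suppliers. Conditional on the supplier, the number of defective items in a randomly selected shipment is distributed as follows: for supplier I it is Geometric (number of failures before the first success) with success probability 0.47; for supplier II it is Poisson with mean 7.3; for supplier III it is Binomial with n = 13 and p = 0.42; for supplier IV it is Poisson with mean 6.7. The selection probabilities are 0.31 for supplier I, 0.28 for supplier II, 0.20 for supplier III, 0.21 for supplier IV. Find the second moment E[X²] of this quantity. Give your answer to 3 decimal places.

35.533

For each component E[X²] = Var + (mean)², giving I: 3.67089; II: 60.59; III: 32.9784; IV: 51.59.
Overall E[X²] = 0.31·3.67089 + 0.28·60.59 + 0.2·32.9784 + 0.21·51.59 = 35.5328.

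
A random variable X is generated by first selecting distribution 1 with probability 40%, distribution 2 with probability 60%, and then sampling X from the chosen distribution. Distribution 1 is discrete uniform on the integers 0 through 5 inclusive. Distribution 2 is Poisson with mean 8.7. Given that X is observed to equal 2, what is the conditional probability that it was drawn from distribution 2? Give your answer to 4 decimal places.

0.0537

Likelihoods P(X=2 | ·): 1: 0.166667; 2: 0.00630444.
Posterior ∝ prior × likelihood. Numerator for 2: 0.6·0.00630444 = 0.00378266.
Normalizing constant: 0.4·0.166667 + 0.6·0.00630444 = 0.0704493.
P(2 | observation) = 0.00378266 / 0.0704493 = 0.0536934.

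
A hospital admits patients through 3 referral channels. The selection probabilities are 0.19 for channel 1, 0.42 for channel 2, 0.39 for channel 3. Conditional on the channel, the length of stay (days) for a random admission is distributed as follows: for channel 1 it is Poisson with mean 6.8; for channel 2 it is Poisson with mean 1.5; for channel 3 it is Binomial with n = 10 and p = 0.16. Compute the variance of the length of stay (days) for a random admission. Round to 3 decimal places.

Per component, 1: μ=6.8, E[X²]=53.04; 2: μ=1.5, E[X²]=3.75; 3: μ=1.6, E[X²]=3.904.
E[X] = 0.19·6.8 + 0.42·1.5 + 0.39·1.6 = 2.546.
E[X²] = 0.19·53.04 + 0.42·3.75 + 0.39·3.904 = 13.1752.
Var(X) = E[X²] − (E[X])² = 13.1752 − 6.48212 = 6.69304.

6.693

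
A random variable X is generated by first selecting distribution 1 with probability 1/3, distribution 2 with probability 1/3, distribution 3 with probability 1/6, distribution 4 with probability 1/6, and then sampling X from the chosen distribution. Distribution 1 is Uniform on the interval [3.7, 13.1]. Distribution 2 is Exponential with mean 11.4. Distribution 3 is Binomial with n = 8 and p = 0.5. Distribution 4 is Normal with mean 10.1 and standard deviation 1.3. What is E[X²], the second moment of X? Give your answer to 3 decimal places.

132.898

For each component E[X²] = Var + (mean)², giving 1: 77.9233; 2: 259.92; 3: 18; 4: 103.7.
Overall E[X²] = 0.333333·77.9233 + 0.333333·259.92 + 0.166667·18 + 0.166667·103.7 = 132.898.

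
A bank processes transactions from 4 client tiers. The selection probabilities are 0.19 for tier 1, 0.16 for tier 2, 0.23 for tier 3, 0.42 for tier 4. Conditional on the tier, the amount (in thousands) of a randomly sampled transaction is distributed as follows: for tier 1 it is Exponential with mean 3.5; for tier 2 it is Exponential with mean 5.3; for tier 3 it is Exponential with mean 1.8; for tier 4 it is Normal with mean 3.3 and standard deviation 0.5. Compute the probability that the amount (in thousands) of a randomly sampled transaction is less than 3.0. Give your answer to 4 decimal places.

Conditional on each tier, P(X < 3.0): 1: 0.575627; 2: 0.432229; 3: 0.811124; 4: 0.274253.
By total probability, P(X < 3.0) = 0.19·0.575627 + 0.16·0.432229 + 0.23·0.811124 + 0.42·0.274253 = 0.480271.

0.4803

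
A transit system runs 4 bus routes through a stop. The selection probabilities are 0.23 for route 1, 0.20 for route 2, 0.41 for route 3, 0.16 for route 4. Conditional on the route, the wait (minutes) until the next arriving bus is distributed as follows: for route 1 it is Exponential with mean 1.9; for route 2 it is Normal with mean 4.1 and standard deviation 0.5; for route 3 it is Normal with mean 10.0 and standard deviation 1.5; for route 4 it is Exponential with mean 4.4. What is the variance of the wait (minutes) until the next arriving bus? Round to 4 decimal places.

16.4546

Per component, 1: μ=1.9, E[X²]=7.22; 2: μ=4.1, E[X²]=17.06; 3: μ=10, E[X²]=102.25; 4: μ=4.4, E[X²]=38.72.
E[X] = 0.23·1.9 + 0.2·4.1 + 0.41·10 + 0.16·4.4 = 6.061.
E[X²] = 0.23·7.22 + 0.2·17.06 + 0.41·102.25 + 0.16·38.72 = 53.1903.
Var(X) = E[X²] − (E[X])² = 53.1903 − 36.7357 = 16.4546.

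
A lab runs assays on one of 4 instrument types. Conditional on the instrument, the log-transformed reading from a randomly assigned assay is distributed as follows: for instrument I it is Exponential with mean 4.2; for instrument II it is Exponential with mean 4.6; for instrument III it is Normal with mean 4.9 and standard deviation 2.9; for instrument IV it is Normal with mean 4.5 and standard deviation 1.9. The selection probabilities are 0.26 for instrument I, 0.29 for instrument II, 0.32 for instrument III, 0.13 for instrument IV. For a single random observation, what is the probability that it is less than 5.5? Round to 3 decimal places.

0.669

Conditional on each instrument, P(X < 5.5): I: 0.730051; II: 0.697493; III: 0.581955; IV: 0.700666.
By total probability, P(X < 5.5) = 0.26·0.730051 + 0.29·0.697493 + 0.32·0.581955 + 0.13·0.700666 = 0.669398.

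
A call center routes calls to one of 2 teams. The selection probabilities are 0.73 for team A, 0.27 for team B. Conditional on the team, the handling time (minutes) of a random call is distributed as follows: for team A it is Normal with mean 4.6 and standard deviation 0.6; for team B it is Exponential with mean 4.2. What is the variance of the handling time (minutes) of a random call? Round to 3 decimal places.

Per component, A: μ=4.6, E[X²]=21.52; B: μ=4.2, E[X²]=35.28.
E[X] = 0.73·4.6 + 0.27·4.2 = 4.492.
E[X²] = 0.73·21.52 + 0.27·35.28 = 25.2352.
Var(X) = E[X²] − (E[X])² = 25.2352 − 20.1781 = 5.05714.

5.057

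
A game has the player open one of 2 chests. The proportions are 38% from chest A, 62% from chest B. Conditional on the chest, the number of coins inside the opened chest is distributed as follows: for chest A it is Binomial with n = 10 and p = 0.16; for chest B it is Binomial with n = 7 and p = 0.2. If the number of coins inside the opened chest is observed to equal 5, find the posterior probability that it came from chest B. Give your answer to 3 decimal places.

0.388

Likelihoods P(X=5 | ·): A: 0.0110509; B: 0.0043008.
Posterior ∝ prior × likelihood. Numerator for B: 0.62·0.0043008 = 0.0026665.
Normalizing constant: 0.38·0.0110509 + 0.62·0.0043008 = 0.00686583.
P(B | observation) = 0.0026665 / 0.00686583 = 0.388372.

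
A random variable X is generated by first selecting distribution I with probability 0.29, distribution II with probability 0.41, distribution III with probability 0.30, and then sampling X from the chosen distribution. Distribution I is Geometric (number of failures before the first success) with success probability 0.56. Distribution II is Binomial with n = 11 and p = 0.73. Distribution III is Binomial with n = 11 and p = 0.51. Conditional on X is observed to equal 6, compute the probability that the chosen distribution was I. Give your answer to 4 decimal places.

Likelihoods P(X=6 | ·): I: 0.00406354; II: 0.100322; III: 0.229638.
Posterior ∝ prior × likelihood. Numerator for I: 0.29·0.00406354 = 0.00117843.
Normalizing constant: 0.29·0.00406354 + 0.41·0.100322 + 0.3·0.229638 = 0.111202.
P(I | observation) = 0.00117843 / 0.111202 = 0.0105972.

0.0106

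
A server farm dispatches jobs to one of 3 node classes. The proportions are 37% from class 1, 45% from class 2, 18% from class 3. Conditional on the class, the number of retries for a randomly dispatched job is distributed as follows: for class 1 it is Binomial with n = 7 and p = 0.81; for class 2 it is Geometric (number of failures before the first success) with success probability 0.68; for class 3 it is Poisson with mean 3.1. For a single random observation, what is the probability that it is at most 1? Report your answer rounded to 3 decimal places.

0.437

Conditional on each class, P(X ≤ 1): 1: 0.000275689; 2: 0.8976; 3: 0.184702.
By total probability, P(X ≤ 1) = 0.37·0.000275689 + 0.45·0.8976 + 0.18·0.184702 = 0.437268.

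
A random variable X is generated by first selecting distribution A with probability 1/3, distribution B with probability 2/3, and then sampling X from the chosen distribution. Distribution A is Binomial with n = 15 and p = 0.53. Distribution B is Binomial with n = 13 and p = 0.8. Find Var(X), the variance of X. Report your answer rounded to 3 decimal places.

Per component, A: μ=7.95, E[X²]=66.939; B: μ=10.4, E[X²]=110.24.
E[X] = 0.333333·7.95 + 0.666667·10.4 = 9.58333.
E[X²] = 0.333333·66.939 + 0.666667·110.24 = 95.8063.
Var(X) = E[X²] − (E[X])² = 95.8063 − 91.8403 = 3.96606.

3.966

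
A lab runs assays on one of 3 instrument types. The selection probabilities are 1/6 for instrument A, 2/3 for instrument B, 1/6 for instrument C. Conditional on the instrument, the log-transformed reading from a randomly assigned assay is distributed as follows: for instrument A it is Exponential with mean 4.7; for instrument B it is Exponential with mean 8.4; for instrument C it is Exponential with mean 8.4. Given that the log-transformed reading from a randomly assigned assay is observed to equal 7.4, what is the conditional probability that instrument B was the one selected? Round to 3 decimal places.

Likelihoods f(7.4 | ·): A: 0.0440676; B: 0.0493319; C: 0.0493319.
Posterior ∝ prior × likelihood. Numerator for B: 0.666667·0.0493319 = 0.0328879.
Normalizing constant: 0.166667·0.0440676 + 0.666667·0.0493319 + 0.166667·0.0493319 = 0.0484545.
P(B | observation) = 0.0328879 / 0.0484545 = 0.678738.

0.679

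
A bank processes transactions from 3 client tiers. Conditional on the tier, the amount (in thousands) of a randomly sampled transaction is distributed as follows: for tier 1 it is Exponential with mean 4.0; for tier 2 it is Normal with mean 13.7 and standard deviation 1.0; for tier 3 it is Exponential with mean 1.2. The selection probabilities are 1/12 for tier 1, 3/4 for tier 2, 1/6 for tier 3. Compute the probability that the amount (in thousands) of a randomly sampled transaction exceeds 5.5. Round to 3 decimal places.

Conditional on each tier, P(X > 5.5): 1: 0.25284; 2: 1; 3: 0.0102208.
By total probability, P(X > 5.5) = 0.0833333·0.25284 + 0.75·1 + 0.166667·0.0102208 = 0.772773.

0.773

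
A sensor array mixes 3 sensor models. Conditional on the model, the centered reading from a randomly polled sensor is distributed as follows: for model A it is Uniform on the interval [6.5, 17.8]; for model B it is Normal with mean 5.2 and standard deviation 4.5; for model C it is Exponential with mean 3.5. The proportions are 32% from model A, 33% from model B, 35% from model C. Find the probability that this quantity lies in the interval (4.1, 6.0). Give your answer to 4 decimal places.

0.1006

Conditional on each model, P(4.1 < X < 6.0): A: 0; B: 0.167108; C: 0.129832.
By total probability, P(4.1 < X < 6.0) = 0.32·0 + 0.33·0.167108 + 0.35·0.129832 = 0.100587.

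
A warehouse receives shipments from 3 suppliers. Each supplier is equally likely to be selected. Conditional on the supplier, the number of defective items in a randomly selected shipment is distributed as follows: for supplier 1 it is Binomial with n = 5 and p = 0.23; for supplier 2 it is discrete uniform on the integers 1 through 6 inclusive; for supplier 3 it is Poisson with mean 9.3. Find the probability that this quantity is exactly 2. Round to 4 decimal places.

0.1374

Conditional on each supplier, P(X = 2): 1: 0.241506; 2: 0.166667; 3: 0.00395364.
By total probability, P(X = 2) = 0.333333·0.241506 + 0.333333·0.166667 + 0.333333·0.00395364 = 0.137375.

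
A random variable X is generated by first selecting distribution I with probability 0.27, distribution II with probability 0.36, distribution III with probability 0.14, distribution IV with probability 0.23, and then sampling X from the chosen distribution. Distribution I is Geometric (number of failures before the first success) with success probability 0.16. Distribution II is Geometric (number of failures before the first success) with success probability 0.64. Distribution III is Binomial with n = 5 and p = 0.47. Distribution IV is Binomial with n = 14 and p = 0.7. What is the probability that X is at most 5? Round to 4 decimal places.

Conditional on each component, P(X ≤ 5): I: 0.648702; II: 0.997823; III: 1; IV: 0.00828852.
By total probability, P(X ≤ 5) = 0.27·0.648702 + 0.36·0.997823 + 0.14·1 + 0.23·0.00828852 = 0.676272.

0.6763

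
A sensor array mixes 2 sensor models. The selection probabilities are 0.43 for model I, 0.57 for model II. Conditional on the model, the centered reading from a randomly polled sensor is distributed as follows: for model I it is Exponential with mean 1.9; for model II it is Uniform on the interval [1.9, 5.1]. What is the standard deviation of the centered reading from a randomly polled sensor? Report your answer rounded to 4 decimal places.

Per component, I: μ=1.9, E[X²]=7.22; II: μ=3.5, E[X²]=13.1033.
E[X] = 0.43·1.9 + 0.57·3.5 = 2.812.
E[X²] = 0.43·7.22 + 0.57·13.1033 = 10.5735.
Var(X) = E[X²] − (E[X])² = 10.5735 − 7.90734 = 2.66616.
SD(X) = √2.66616 = 1.63284.

1.6328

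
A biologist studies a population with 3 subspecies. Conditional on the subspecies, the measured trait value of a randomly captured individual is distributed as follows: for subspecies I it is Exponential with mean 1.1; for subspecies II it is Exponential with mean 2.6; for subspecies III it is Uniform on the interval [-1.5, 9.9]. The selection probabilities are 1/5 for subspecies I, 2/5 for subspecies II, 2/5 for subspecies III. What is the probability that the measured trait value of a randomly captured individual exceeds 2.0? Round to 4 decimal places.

Conditional on each subspecies, P(X > 2.0): I: 0.162321; II: 0.463369; III: 0.692982.
By total probability, P(X > 2.0) = 0.2·0.162321 + 0.4·0.463369 + 0.4·0.692982 = 0.495005.

0.4950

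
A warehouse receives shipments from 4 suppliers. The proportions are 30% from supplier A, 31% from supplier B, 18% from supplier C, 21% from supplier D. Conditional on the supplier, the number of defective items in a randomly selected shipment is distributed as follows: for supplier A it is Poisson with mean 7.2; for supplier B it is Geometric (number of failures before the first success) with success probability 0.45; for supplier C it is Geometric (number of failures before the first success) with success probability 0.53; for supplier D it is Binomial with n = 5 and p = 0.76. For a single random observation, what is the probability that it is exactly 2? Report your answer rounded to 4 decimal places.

Conditional on each supplier, P(X = 2): A: 0.0193515; B: 0.136125; C: 0.117077; D: 0.0798474.
By total probability, P(X = 2) = 0.3·0.0193515 + 0.31·0.136125 + 0.18·0.117077 + 0.21·0.0798474 = 0.085846.

0.0858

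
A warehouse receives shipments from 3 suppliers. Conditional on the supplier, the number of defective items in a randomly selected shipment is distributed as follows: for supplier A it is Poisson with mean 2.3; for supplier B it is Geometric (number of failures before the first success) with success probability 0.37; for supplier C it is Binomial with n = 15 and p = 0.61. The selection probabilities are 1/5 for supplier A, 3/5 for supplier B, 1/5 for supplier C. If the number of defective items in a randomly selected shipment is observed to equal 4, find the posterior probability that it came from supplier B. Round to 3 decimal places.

0.587

Likelihoods P(X=4 | ·): A: 0.116902; B: 0.058286; C: 0.00600016.
Posterior ∝ prior × likelihood. Numerator for B: 0.6·0.058286 = 0.0349716.
Normalizing constant: 0.2·0.116902 + 0.6·0.058286 + 0.2·0.00600016 = 0.0595521.
P(B | observation) = 0.0349716 / 0.0595521 = 0.587244.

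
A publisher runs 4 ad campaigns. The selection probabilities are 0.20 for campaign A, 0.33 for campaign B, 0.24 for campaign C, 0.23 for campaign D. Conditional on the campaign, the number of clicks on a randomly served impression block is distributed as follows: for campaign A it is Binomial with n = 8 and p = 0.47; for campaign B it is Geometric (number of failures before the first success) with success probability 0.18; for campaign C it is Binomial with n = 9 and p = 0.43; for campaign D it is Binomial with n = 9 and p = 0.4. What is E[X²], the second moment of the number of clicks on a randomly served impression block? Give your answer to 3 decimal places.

For each component E[X²] = Var + (mean)², giving A: 16.1304; B: 46.0617; C: 17.1828; D: 15.12.
Overall E[X²] = 0.2·16.1304 + 0.33·46.0617 + 0.24·17.1828 + 0.23·15.12 = 26.0279.

26.028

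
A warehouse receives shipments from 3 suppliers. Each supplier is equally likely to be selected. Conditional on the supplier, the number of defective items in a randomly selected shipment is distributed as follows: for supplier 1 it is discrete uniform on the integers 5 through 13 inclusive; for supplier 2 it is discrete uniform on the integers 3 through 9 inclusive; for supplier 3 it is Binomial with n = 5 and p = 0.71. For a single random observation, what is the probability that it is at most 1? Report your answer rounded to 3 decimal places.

0.009

Conditional on each supplier, P(X ≤ 1): 1: 0; 2: 0; 3: 0.0271596.
By total probability, P(X ≤ 1) = 0.333333·0 + 0.333333·0 + 0.333333·0.0271596 = 0.0090532.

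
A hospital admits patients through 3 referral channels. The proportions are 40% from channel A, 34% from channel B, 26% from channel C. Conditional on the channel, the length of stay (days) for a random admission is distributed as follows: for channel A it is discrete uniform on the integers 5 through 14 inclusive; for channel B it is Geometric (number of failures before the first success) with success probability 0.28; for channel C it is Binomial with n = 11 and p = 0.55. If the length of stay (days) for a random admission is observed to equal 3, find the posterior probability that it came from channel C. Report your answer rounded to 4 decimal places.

Likelihoods P(X=3 | ·): A: 0; B: 0.104509; C: 0.0461607.
Posterior ∝ prior × likelihood. Numerator for C: 0.26·0.0461607 = 0.0120018.
Normalizing constant: 0.4·0 + 0.34·0.104509 + 0.26·0.0461607 = 0.047535.
P(C | observation) = 0.0120018 / 0.047535 = 0.252483.

0.2525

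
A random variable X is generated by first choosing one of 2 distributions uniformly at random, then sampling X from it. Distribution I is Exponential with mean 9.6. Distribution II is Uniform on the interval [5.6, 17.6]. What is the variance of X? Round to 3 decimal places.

53.080

Per component, I: μ=9.6, E[X²]=184.32; II: μ=11.6, E[X²]=146.56.
E[X] = 0.5·9.6 + 0.5·11.6 = 10.6.
E[X²] = 0.5·184.32 + 0.5·146.56 = 165.44.
Var(X) = E[X²] − (E[X])² = 165.44 − 112.36 = 53.08.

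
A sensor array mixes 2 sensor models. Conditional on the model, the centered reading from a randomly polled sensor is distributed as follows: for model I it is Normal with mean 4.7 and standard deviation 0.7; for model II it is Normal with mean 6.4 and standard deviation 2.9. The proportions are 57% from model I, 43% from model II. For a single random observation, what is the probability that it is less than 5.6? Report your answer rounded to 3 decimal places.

Conditional on each model, P(X < 5.6): I: 0.900729; II: 0.391327.
By total probability, P(X < 5.6) = 0.57·0.900729 + 0.43·0.391327 = 0.681686.

0.682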